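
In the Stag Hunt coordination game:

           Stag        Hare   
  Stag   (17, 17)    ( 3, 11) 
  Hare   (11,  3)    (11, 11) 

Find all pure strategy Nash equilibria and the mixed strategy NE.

Pure NE: (Stag, Stag) and (Hare, Hare); Mixed NE: p = 0.5714, q = 0.5714

Work:
Check pure NE:
(Stag, Stag): (17, 17) - no unilateral deviation beneficial
(Hare, Hare): (11, 11) - no unilateral deviation beneficial
Mixed NE: P1 plays Stag with p = 0.5714, P2 plays Stag with q = 0.5714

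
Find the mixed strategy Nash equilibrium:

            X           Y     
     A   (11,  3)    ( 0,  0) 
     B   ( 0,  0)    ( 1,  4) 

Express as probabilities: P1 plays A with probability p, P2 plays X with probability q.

p = 0.5714, q = 0.0833

Work:
Find probabilities that make opponent indifferent:
P2 chooses q to make P1 indifferent between A and B
P1 chooses p to make P2 indifferent between X and Y
Mixed NE: P1 plays (A: 0.5714, B: 0.4286), P2 plays (X: 0.0833, Y: 0.9167)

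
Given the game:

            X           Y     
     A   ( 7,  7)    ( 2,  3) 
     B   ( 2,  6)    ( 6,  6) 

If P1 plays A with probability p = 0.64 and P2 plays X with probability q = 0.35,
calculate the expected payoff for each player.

E[P1] = 4.056, E[P2] = 4.976

Work:
E[P1] = p·q·π₁(A,X) + p·(1-q)·π₁(A,Y) + (1-p)·q·π₁(B,X) + (1-p)·(1-q)·π₁(B,Y)
= 0.64·0.35·7 + 0.64·0.65·2 + 0.36·0.35·2 + 0.36·0.65·6
= 4.056

E[P2] = 4.976 (similar calculation)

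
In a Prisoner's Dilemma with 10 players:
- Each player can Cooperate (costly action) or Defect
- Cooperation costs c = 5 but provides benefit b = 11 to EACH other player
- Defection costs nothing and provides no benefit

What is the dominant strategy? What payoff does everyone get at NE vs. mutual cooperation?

Dominant: Defect; NE payoff = 0; Coop payoff = 94

Work:
Defect dominates (saves cost c = 5, benefit to others is external)
NE: All defect → everyone gets 0
If all cooperate: each receives (9)×11 - 5 = 94
Social dilemma: 94 > 0 but NE gives 0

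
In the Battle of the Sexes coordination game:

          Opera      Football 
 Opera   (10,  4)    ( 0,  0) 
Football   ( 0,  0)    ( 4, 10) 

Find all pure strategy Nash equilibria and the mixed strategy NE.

Pure NE: (Opera, Opera) and (Football, Football); Mixed NE: p = 0.7143, q = 0.2857

Work:
Check pure NE:
(Opera, Opera): (10, 4) - no unilateral deviation beneficial
(Football, Football): (4, 10) - no unilateral deviation beneficial
Mixed NE: P1 plays Opera with p = 0.7143, P2 plays Opera with q = 0.2857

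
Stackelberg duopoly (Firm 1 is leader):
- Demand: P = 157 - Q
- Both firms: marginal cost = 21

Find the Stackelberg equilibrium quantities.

q₁* (leader) = 68.0, q₂* (follower) = 34.0

Work:
Follower's reaction: q₂ = (a - c - q₁)/2
Leader substitutes: π₁ = q₁·(a - q₁ - (a-c-q₁)/2 - c)
FOC: q₁* = (157 - 21)/2 = 68.00
Then: q₂* = (157 - 21 - 68.0)/2 = 34.00
Leader has first-mover advantage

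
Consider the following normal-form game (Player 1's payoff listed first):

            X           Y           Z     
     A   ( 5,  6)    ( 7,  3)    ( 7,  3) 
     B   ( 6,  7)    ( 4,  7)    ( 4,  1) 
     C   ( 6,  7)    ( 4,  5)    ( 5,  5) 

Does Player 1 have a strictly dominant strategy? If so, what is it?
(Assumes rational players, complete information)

No strictly dominant strategy exists for Player 1

Work:
A strategy strictly dominates another if it gives a strictly higher payoff against every opponent action. Compare each pair of P1's strategies column-by-column:
  A vs B: [5 vs 6, 7 vs 4, 7 vs 4] → A does not strictly dominate B (column X: 5 ≤ 6)
  A vs C: [5 vs 6, 7 vs 4, 7 vs 5] → A does not strictly dominate C (column X: 5 ≤ 6)
  B vs A: [6 vs 5, 4 vs 7, 4 vs 7] → B does not strictly dominate A (column Y: 4 ≤ 7)
  B vs C: [6 vs 6, 4 vs 4, 4 vs 5] → B does not strictly dominate C (column X: 6 ≤ 6)
  C vs A: [6 vs 5, 4 vs 7, 5 vs 7] → C does not strictly dominate A (column Y: 4 ≤ 7)
  C vs B: [6 vs 6, 4 vs 4, 5 vs 4] → C does not strictly dominate B (column X: 6 ≤ 6)
No single strategy strictly dominates all others → no strictly dominant strategy.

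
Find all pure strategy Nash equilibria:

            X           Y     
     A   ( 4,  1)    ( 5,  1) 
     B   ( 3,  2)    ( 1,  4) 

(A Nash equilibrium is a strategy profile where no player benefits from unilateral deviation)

Nash equilibrium: (A, X), (A, Y)

Work:
Best responses:
  P1 vs X: payoffs [4, 3] → best response A (payoff 4)
  P1 vs Y: payoffs [5, 1] → best response A (payoff 5)
  P2 vs A: payoffs [1, 1] → best response X/Y (payoff 1)
  P2 vs B: payoffs [2, 4] → best response Y (payoff 4)
Mutual best responses: (A,X), (A,Y) → Nash equilibria.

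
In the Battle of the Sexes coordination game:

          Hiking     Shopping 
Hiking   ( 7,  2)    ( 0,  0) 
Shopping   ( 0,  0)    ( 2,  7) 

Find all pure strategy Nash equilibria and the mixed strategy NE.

Pure NE: (Hiking, Hiking) and (Shopping, Shopping); Mixed NE: p = 0.7778, q = 0.2222

Work:
Check pure NE:
(Hiking, Hiking): (7, 2) - no unilateral deviation beneficial
(Shopping, Shopping): (2, 7) - no unilateral deviation beneficial
Mixed NE: P1 plays Hiking with p = 0.7778, P2 plays Hiking with q = 0.2222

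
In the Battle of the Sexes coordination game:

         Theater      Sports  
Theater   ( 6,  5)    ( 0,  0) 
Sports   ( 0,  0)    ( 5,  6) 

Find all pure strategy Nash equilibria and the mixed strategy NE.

Pure NE: (Theater, Theater) and (Sports, Sports); Mixed NE: p = 0.5455, q = 0.4545

Work:
Check pure NE:
(Theater, Theater): (6, 5) - no unilateral deviation beneficial
(Sports, Sports): (5, 6) - no unilateral deviation beneficial
Mixed NE: P1 plays Theater with p = 0.5455, P2 plays Theater with q = 0.4545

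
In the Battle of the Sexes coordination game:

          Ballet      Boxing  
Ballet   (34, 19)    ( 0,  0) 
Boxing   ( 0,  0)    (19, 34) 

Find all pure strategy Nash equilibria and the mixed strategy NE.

Pure NE: (Ballet, Ballet) and (Boxing, Boxing); Mixed NE: p = 0.6415, q = 0.3585

Work:
Check pure NE:
(Ballet, Ballet): (34, 19) - no unilateral deviation beneficial
(Boxing, Boxing): (19, 34) - no unilateral deviation beneficial
Mixed NE: P1 plays Ballet with p = 0.6415, P2 plays Ballet with q = 0.3585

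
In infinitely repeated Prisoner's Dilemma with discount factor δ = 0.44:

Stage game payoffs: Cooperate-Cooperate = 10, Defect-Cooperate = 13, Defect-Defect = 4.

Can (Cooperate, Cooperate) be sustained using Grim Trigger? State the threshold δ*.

δ* = 0.3333; since δ = 0.44 ≥ 0.3333, cooperation can be sustained

Work:
For Grim Trigger:
Cooperate forever: 10/(1-δ)
Defect then punished: 13 + 4·δ/(1-δ)
Need: 10/(1-δ) ≥ 13 + 4·δ/(1-δ)
Solving: δ ≥ (T-R)/(T-P) = (13-10)/(13-4) = 0.3333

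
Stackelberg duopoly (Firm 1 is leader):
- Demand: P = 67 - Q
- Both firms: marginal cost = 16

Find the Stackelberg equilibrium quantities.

q₁* (leader) = 25.5, q₂* (follower) = 12.75

Work:
Follower's reaction: q₂ = (a - c - q₁)/2
Leader substitutes: π₁ = q₁·(a - q₁ - (a-c-q₁)/2 - c)
FOC: q₁* = (67 - 16)/2 = 25.50
Then: q₂* = (67 - 16 - 25.5)/2 = 12.75
Leader has first-mover advantage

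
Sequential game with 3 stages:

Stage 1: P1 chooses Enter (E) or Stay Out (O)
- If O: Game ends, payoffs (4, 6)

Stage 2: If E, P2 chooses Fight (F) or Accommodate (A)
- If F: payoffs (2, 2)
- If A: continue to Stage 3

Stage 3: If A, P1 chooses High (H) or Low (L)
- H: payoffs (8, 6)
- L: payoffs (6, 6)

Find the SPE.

SPE: (E, A, H); Outcome (8, 6)

Work:
Stage 3: P1 chooses H (8 vs 6)
Stage 2: P2: F->2, A->6 (anticipating H). Choose A
Stage 1: P1: O->4, E->8 (anticipating A, H). Choose E
SPE path: E -> A -> H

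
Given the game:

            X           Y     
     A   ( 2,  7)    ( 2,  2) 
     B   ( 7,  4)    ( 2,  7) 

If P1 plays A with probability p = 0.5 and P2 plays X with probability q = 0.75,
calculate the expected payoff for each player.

E[P1] = 3.875, E[P2] = 5.25

Work:
E[P1] = p·q·π₁(A,X) + p·(1-q)·π₁(A,Y) + (1-p)·q·π₁(B,X) + (1-p)·(1-q)·π₁(B,Y)
= 0.5·0.75·2 + 0.5·0.25·2 + 0.5·0.75·7 + 0.5·0.25·2
= 3.875

E[P2] = 5.25 (similar calculation)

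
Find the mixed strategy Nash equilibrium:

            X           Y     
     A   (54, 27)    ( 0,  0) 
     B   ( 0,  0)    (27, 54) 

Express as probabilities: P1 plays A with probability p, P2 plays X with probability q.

p = 0.6667, q = 0.3333

Work:
Find probabilities that make opponent indifferent:
P2 chooses q to make P1 indifferent between A and B
P1 chooses p to make P2 indifferent between X and Y
Mixed NE: P1 plays (A: 0.6667, B: 0.3333), P2 plays (X: 0.3333, Y: 0.6667)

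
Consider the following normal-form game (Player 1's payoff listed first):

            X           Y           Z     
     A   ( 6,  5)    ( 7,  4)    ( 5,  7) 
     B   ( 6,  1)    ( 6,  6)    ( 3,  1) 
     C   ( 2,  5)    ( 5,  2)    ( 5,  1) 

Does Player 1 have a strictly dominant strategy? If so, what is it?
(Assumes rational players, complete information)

No strictly dominant strategy exists for Player 1

Work:
A strategy strictly dominates another if it gives a strictly higher payoff against every opponent action. Compare each pair of P1's strategies column-by-column:
  A vs B: [6 vs 6, 7 vs 6, 5 vs 3] → A does not strictly dominate B (column X: 6 ≤ 6)
  A vs C: [6 vs 2, 7 vs 5, 5 vs 5] → A does not strictly dominate C (column Z: 5 ≤ 5)
  B vs A: [6 vs 6, 6 vs 7, 3 vs 5] → B does not strictly dominate A (column X: 6 ≤ 6)
  B vs C: [6 vs 2, 6 vs 5, 3 vs 5] → B does not strictly dominate C (column Z: 3 ≤ 5)
  C vs A: [2 vs 6, 5 vs 7, 5 vs 5] → C does not strictly dominate A (column X: 2 ≤ 6)
  C vs B: [2 vs 6, 5 vs 6, 5 vs 3] → C does not strictly dominate B (column X: 2 ≤ 6)
No single strategy strictly dominates all others → no strictly dominant strategy.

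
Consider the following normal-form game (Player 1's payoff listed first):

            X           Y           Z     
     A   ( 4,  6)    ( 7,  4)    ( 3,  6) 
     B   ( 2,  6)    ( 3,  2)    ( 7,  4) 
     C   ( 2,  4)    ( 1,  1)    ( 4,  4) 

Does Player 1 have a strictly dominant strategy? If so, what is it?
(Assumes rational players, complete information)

No strictly dominant strategy exists for Player 1

Work:
A strategy strictly dominates another if it gives a strictly higher payoff against every opponent action. Compare each pair of P1's strategies column-by-column:
  A vs B: [4 vs 2, 7 vs 3, 3 vs 7] → A does not strictly dominate B (column Z: 3 ≤ 7)
  A vs C: [4 vs 2, 7 vs 1, 3 vs 4] → A does not strictly dominate C (column Z: 3 ≤ 4)
  B vs A: [2 vs 4, 3 vs 7, 7 vs 3] → B does not strictly dominate A (column X: 2 ≤ 4)
  B vs C: [2 vs 2, 3 vs 1, 7 vs 4] → B does not strictly dominate C (column X: 2 ≤ 2)
  C vs A: [2 vs 4, 1 vs 7, 4 vs 3] → C does not strictly dominate A (column X: 2 ≤ 4)
  C vs B: [2 vs 2, 1 vs 3, 4 vs 7] → C does not strictly dominate B (column X: 2 ≤ 2)
No single strategy strictly dominates all others → no strictly dominant strategy.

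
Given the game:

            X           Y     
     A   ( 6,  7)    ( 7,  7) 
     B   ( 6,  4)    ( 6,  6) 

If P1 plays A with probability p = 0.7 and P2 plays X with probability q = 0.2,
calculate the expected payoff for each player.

E[P1] = 6.56, E[P2] = 6.58

Work:
E[P1] = p·q·π₁(A,X) + p·(1-q)·π₁(A,Y) + (1-p)·q·π₁(B,X) + (1-p)·(1-q)·π₁(B,Y)
= 0.7·0.2·6 + 0.7·0.8·7 + 0.3·0.2·6 + 0.3·0.8·6
= 6.56

E[P2] = 6.58 (similar calculation)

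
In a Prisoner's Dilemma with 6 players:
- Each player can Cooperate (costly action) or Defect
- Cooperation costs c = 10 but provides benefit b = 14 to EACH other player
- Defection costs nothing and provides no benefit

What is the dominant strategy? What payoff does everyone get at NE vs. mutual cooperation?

Dominant: Defect; NE payoff = 0; Coop payoff = 60

Work:
Defect dominates (saves cost c = 10, benefit to others is external)
NE: All defect → everyone gets 0
If all cooperate: each receives (5)×14 - 10 = 60
Social dilemma: 60 > 0 but NE gives 0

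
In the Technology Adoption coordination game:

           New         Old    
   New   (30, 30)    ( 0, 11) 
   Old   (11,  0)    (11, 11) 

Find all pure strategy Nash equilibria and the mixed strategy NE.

Pure NE: (New, New) and (Old, Old); Mixed NE: p = 0.3667, q = 0.3667

Work:
Check pure NE:
(New, New): (30, 30) - no unilateral deviation beneficial
(Old, Old): (11, 11) - no unilateral deviation beneficial
Mixed NE: P1 plays New with p = 0.3667, P2 plays New with q = 0.3667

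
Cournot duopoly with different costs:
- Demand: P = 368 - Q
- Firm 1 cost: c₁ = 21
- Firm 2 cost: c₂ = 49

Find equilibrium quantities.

q₁* = 125.0, q₂* = 97.0

Work:
Reaction: q₁ = (368 - 21 - q₂)/2
Reaction: q₂ = (368 - 49 - q₁)/2
Solve simultaneously:
q₁* = (368 - 2×21 + 49)/3 = 125.0
q₂* = (368 - 2×49 + 21)/3 = 97.0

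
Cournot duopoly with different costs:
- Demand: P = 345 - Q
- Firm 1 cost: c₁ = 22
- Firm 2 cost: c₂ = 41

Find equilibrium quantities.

q₁* = 114.0, q₂* = 95.0

Work:
Reaction: q₁ = (345 - 22 - q₂)/2
Reaction: q₂ = (345 - 41 - q₁)/2
Solve simultaneously:
q₁* = (345 - 2×22 + 41)/3 = 114.0
q₂* = (345 - 2×41 + 22)/3 = 95.0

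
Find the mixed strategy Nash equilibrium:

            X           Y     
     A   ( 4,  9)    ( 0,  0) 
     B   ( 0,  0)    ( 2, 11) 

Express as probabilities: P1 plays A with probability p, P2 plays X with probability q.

p = 0.55, q = 0.3333

Work:
Find probabilities that make opponent indifferent:
P2 chooses q to make P1 indifferent between A and B
P1 chooses p to make P2 indifferent between X and Y
Mixed NE: P1 plays (A: 0.55, B: 0.45), P2 plays (X: 0.3333, Y: 0.6667)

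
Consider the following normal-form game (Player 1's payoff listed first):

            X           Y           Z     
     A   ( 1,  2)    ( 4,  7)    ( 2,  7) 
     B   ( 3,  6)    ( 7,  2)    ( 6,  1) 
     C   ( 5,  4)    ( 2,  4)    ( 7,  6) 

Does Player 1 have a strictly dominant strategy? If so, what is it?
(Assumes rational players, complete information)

No strictly dominant strategy exists for Player 1

Work:
A strategy strictly dominates another if it gives a strictly higher payoff against every opponent action. Compare each pair of P1's strategies column-by-column:
  A vs B: [1 vs 3, 4 vs 7, 2 vs 6] → A does not strictly dominate B (column X: 1 ≤ 3)
  A vs C: [1 vs 5, 4 vs 2, 2 vs 7] → A does not strictly dominate C (column X: 1 ≤ 5)
  B vs A: [3 vs 1, 7 vs 4, 6 vs 2] → B strictly dominates A
  B vs C: [3 vs 5, 7 vs 2, 6 vs 7] → B does not strictly dominate C (column X: 3 ≤ 5)
  C vs A: [5 vs 1, 2 vs 4, 7 vs 2] → C does not strictly dominate A (column Y: 2 ≤ 4)
  C vs B: [5 vs 3, 2 vs 7, 7 vs 6] → C does not strictly dominate B (column Y: 2 ≤ 7)
No single strategy strictly dominates all others → no strictly dominant strategy.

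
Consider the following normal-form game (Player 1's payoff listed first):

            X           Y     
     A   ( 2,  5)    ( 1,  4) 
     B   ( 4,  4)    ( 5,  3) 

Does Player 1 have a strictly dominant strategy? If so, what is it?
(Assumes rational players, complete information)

Yes, Player 1's strictly dominant strategy is B

Work:
A strategy strictly dominates another if it gives a strictly higher payoff against every opponent action. Compare each pair of P1's strategies column-by-column:
  A vs B: [2 vs 4, 1 vs 5] → A does not strictly dominate B (column X: 2 ≤ 4)
  B vs A: [4 vs 2, 5 vs 1] → B strictly dominates A
B strictly dominates every other strategy → strictly dominant.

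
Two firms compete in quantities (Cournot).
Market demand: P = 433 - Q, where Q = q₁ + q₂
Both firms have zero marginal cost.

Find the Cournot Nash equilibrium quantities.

q₁* = q₂* = 144.33; P* = 144.33

Work:
Profit: π_i = P·q_i = (a - q_i - q_j)·q_i
FOC: ∂π_i/∂q_i = a - 2q_i - q_j = 0
Reaction function: q_i = (433 - q_j)/2
Symmetry: q* = 433/3 = 144.33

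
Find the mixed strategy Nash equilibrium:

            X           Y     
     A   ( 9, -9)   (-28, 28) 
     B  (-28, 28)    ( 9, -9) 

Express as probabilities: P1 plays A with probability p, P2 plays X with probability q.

p = 0.5, q = 0.5

Work:
Find probabilities that make opponent indifferent:
P2 chooses q to make P1 indifferent between A and B
P1 chooses p to make P2 indifferent between X and Y
Mixed NE: P1 plays (A: 0.5, B: 0.5), P2 plays (X: 0.5, Y: 0.5)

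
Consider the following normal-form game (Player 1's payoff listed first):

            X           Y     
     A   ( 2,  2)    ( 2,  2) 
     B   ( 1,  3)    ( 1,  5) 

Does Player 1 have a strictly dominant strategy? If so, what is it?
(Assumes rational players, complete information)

Yes, Player 1's strictly dominant strategy is A

Work:
A strategy strictly dominates another if it gives a strictly higher payoff against every opponent action. Compare each pair of P1's strategies column-by-column:
  A vs B: [2 vs 1, 2 vs 1] → A strictly dominates B
  B vs A: [1 vs 2, 1 vs 2] → B does not strictly dominate A (column X: 1 ≤ 2)
A strictly dominates every other strategy → strictly dominant.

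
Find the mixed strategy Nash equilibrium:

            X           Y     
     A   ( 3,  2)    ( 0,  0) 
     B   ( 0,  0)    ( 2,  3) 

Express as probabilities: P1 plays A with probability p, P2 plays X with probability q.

p = 0.6, q = 0.4

Work:
Find probabilities that make opponent indifferent:
P2 chooses q to make P1 indifferent between A and B
P1 chooses p to make P2 indifferent between X and Y
Mixed NE: P1 plays (A: 0.6, B: 0.4), P2 plays (X: 0.4, Y: 0.6)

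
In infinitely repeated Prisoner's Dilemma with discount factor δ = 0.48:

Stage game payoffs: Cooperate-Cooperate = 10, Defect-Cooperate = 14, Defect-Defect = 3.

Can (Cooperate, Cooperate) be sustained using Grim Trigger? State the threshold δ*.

δ* = 0.3636; since δ = 0.48 ≥ 0.3636, cooperation can be sustained

Work:
For Grim Trigger:
Cooperate forever: 10/(1-δ)
Defect then punished: 14 + 3·δ/(1-δ)
Need: 10/(1-δ) ≥ 14 + 3·δ/(1-δ)
Solving: δ ≥ (T-R)/(T-P) = (14-10)/(14-3) = 0.3636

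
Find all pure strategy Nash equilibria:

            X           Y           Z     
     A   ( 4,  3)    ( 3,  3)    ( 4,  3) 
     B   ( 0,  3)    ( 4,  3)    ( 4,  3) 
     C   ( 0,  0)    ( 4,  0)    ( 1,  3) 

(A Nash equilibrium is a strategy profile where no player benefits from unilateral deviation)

Nash equilibrium: (A, X), (A, Z), (B, Y), (B, Z)

Work:
Best responses:
  P1 vs X: payoffs [4, 0, 0] → best response A (payoff 4)
  P1 vs Y: payoffs [3, 4, 4] → best response B/C (payoff 4)
  P1 vs Z: payoffs [4, 4, 1] → best response A/B (payoff 4)
  P2 vs A: payoffs [3, 3, 3] → best response X/Y/Z (payoff 3)
  P2 vs B: payoffs [3, 3, 3] → best response X/Y/Z (payoff 3)
  P2 vs C: payoffs [0, 0, 3] → best response Z (payoff 3)
Mutual best responses: (A,X), (A,Z), (B,Y), (B,Z) → Nash equilibria.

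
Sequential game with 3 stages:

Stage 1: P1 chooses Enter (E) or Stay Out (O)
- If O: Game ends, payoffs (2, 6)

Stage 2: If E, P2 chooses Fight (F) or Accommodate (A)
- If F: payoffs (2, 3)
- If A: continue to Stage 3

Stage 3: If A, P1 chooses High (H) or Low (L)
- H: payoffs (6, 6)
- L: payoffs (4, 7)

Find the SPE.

SPE: (E, A, H); Outcome (6, 6)

Work:
Stage 3: P1 chooses H (6 vs 4)
Stage 2: P2: F->3, A->6 (anticipating H). Choose A
Stage 1: P1: O->2, E->6 (anticipating A, H). Choose E
SPE path: E -> A -> H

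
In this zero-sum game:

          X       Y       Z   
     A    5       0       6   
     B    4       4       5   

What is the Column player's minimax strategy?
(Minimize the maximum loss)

Column should play Y, value = 4

Work:
Column player minimizes Row's maximum payoff:
Column X: max payoff to Row = 5
Column Y: max payoff to Row = 4
Column Z: max payoff to Row = 6
Minimum is 4, achieved by column Y.
Minimax strategy: Y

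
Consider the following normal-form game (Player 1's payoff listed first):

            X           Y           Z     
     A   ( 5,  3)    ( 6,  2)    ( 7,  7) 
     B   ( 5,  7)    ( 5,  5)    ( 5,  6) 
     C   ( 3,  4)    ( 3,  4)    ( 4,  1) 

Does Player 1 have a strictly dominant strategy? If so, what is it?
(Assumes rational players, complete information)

No strictly dominant strategy exists for Player 1

Work:
A strategy strictly dominates another if it gives a strictly higher payoff against every opponent action. Compare each pair of P1's strategies column-by-column:
  A vs B: [5 vs 5, 6 vs 5, 7 vs 5] → A does not strictly dominate B (column X: 5 ≤ 5)
  A vs C: [5 vs 3, 6 vs 3, 7 vs 4] → A strictly dominates C
  B vs A: [5 vs 5, 5 vs 6, 5 vs 7] → B does not strictly dominate A (column X: 5 ≤ 5)
  B vs C: [5 vs 3, 5 vs 3, 5 vs 4] → B strictly dominates C
  C vs A: [3 vs 5, 3 vs 6, 4 vs 7] → C does not strictly dominate A (column X: 3 ≤ 5)
  C vs B: [3 vs 5, 3 vs 5, 4 vs 5] → C does not strictly dominate B (column X: 3 ≤ 5)
No single strategy strictly dominates all others → no strictly dominant strategy.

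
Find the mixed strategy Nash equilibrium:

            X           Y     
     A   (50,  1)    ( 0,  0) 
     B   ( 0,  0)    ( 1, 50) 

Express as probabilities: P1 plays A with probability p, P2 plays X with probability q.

p = 0.9804, q = 0.0196

Work:
Find probabilities that make opponent indifferent:
P2 chooses q to make P1 indifferent between A and B
P1 chooses p to make P2 indifferent between X and Y
Mixed NE: P1 plays (A: 0.9804, B: 0.0196), P2 plays (X: 0.0196, Y: 0.9804)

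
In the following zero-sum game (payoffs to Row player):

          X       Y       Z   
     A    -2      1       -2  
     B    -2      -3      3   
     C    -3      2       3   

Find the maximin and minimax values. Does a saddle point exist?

Maximin = -2, Minimax = -2, Saddle: True

Work:
Row minimums: [-2, -3, -3] → maximin = -2
Column maximums: [-2, 2, 3] → minimax = -2
Saddle point exists! Game value = -2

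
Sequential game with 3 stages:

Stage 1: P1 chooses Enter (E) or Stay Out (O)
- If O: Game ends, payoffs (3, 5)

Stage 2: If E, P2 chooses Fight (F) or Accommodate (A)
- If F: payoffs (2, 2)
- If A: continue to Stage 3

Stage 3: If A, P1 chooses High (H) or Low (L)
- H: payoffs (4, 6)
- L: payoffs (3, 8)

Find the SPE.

SPE: (E, A, H); Outcome (4, 6)

Work:
Stage 3: P1 chooses H (4 vs 3)
Stage 2: P2: F->2, A->6 (anticipating H). Choose A
Stage 1: P1: O->3, E->4 (anticipating A, H). Choose E
SPE path: E -> A -> H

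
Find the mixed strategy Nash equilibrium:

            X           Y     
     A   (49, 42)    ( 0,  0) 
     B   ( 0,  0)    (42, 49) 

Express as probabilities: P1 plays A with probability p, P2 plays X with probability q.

p = 0.5385, q = 0.4615

Work:
Find probabilities that make opponent indifferent:
P2 chooses q to make P1 indifferent between A and B
P1 chooses p to make P2 indifferent between X and Y
Mixed NE: P1 plays (A: 0.5385, B: 0.4615), P2 plays (X: 0.4615, Y: 0.5385)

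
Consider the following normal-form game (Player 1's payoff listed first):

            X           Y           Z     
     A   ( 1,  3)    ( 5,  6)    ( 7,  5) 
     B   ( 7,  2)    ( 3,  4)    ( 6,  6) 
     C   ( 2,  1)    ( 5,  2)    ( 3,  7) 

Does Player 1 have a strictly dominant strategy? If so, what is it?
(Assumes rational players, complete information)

No strictly dominant strategy exists for Player 1

Work:
A strategy strictly dominates another if it gives a strictly higher payoff against every opponent action. Compare each pair of P1's strategies column-by-column:
  A vs B: [1 vs 7, 5 vs 3, 7 vs 6] → A does not strictly dominate B (column X: 1 ≤ 7)
  A vs C: [1 vs 2, 5 vs 5, 7 vs 3] → A does not strictly dominate C (column X: 1 ≤ 2)
  B vs A: [7 vs 1, 3 vs 5, 6 vs 7] → B does not strictly dominate A (column Y: 3 ≤ 5)
  B vs C: [7 vs 2, 3 vs 5, 6 vs 3] → B does not strictly dominate C (column Y: 3 ≤ 5)
  C vs A: [2 vs 1, 5 vs 5, 3 vs 7] → C does not strictly dominate A (column Y: 5 ≤ 5)
  C vs B: [2 vs 7, 5 vs 3, 3 vs 6] → C does not strictly dominate B (column X: 2 ≤ 7)
No single strategy strictly dominates all others → no strictly dominant strategy.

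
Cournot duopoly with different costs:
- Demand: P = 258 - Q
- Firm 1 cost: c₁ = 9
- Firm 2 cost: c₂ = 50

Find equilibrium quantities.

q₁* = 96.67, q₂* = 55.67

Work:
Reaction: q₁ = (258 - 9 - q₂)/2
Reaction: q₂ = (258 - 50 - q₁)/2
Solve simultaneously:
q₁* = (258 - 2×9 + 50)/3 = 96.67
q₂* = (258 - 2×50 + 9)/3 = 55.67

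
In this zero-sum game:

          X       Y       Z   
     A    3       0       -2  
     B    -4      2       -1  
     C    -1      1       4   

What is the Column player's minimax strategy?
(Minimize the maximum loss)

Column should play Y, value = 2

Work:
Column player minimizes Row's maximum payoff:
Column X: max payoff to Row = 3
Column Y: max payoff to Row = 2
Column Z: max payoff to Row = 4
Minimum is 2, achieved by column Y.
Minimax strategy: Y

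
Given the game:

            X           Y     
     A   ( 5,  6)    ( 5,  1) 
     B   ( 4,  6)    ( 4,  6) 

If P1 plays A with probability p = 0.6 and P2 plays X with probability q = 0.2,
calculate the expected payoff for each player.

E[P1] = 4.6, E[P2] = 3.6

Work:
E[P1] = p·q·π₁(A,X) + p·(1-q)·π₁(A,Y) + (1-p)·q·π₁(B,X) + (1-p)·(1-q)·π₁(B,Y)
= 0.6·0.2·5 + 0.6·0.8·5 + 0.4·0.2·4 + 0.4·0.8·4
= 4.6

E[P2] = 3.6 (similar calculation)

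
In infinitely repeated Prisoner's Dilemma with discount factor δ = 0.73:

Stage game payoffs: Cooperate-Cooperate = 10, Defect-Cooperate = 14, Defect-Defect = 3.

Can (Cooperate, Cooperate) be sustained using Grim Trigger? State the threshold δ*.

δ* = 0.3636; since δ = 0.73 ≥ 0.3636, cooperation can be sustained

Work:
For Grim Trigger:
Cooperate forever: 10/(1-δ)
Defect then punished: 14 + 3·δ/(1-δ)
Need: 10/(1-δ) ≥ 14 + 3·δ/(1-δ)
Solving: δ ≥ (T-R)/(T-P) = (14-10)/(14-3) = 0.3636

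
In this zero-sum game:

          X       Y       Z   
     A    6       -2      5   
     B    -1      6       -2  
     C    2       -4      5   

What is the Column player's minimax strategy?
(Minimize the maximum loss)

Column should play Z, value = 5

Work:
Column player minimizes Row's maximum payoff:
Column X: max payoff to Row = 6
Column Y: max payoff to Row = 6
Column Z: max payoff to Row = 5
Minimum is 5, achieved by column Z.
Minimax strategy: Z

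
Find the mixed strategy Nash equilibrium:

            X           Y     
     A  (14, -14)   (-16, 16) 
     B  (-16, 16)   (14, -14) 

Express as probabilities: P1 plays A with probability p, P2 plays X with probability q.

p = 0.5, q = 0.5

Work:
Find probabilities that make opponent indifferent:
P2 chooses q to make P1 indifferent between A and B
P1 chooses p to make P2 indifferent between X and Y
Mixed NE: P1 plays (A: 0.5, B: 0.5), P2 plays (X: 0.5, Y: 0.5)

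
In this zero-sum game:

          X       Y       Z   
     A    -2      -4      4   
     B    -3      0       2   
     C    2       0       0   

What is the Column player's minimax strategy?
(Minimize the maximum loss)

Column should play Y, value = 0

Work:
Column player minimizes Row's maximum payoff:
Column X: max payoff to Row = 2
Column Y: max payoff to Row = 0
Column Z: max payoff to Row = 4
Minimum is 0, achieved by column Y.
Minimax strategy: Y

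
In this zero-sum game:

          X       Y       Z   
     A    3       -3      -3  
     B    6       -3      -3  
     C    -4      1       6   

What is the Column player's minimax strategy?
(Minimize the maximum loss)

Column should play Y, value = 1

Work:
Column player minimizes Row's maximum payoff:
Column X: max payoff to Row = 6
Column Y: max payoff to Row = 1
Column Z: max payoff to Row = 6
Minimum is 1, achieved by column Y.
Minimax strategy: Y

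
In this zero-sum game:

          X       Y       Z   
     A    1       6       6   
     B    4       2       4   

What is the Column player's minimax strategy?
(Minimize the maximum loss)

Column should play X, value = 4

Work:
Column player minimizes Row's maximum payoff:
Column X: max payoff to Row = 4
Column Y: max payoff to Row = 6
Column Z: max payoff to Row = 6
Minimum is 4, achieved by column X.
Minimax strategy: X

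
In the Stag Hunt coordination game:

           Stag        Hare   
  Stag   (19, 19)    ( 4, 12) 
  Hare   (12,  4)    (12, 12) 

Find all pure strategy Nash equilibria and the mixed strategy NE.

Pure NE: (Stag, Stag) and (Hare, Hare); Mixed NE: p = 0.5333, q = 0.5333

Work:
Check pure NE:
(Stag, Stag): (19, 19) - no unilateral deviation beneficial
(Hare, Hare): (12, 12) - no unilateral deviation beneficial
Mixed NE: P1 plays Stag with p = 0.5333, P2 plays Stag with q = 0.5333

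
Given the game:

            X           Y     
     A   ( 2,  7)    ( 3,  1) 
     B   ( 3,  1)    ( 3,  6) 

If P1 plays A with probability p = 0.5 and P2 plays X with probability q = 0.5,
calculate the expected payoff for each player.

E[P1] = 2.75, E[P2] = 3.75

Work:
E[P1] = p·q·π₁(A,X) + p·(1-q)·π₁(A,Y) + (1-p)·q·π₁(B,X) + (1-p)·(1-q)·π₁(B,Y)
= 0.5·0.5·2 + 0.5·0.5·3 + 0.5·0.5·3 + 0.5·0.5·3
= 2.75

E[P2] = 3.75 (similar calculation)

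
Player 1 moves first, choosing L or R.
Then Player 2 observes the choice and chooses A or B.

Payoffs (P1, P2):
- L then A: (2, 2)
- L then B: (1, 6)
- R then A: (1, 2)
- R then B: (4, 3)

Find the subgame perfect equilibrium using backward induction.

P1 plays R, P2 plays B after L and B after R; Payoff (4, 3)

Work:
Backward induction:
After L: P2 chooses B → P1 gets 1
After R: P2 chooses B → P1 gets 4
P1 chooses R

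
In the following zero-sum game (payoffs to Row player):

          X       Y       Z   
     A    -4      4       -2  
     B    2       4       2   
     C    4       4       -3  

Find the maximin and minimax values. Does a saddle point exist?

Maximin = 2, Minimax = 2, Saddle: True

Work:
Row minimums: [-4, 2, -3] → maximin = 2
Column maximums: [4, 4, 2] → minimax = 2
Saddle point exists! Game value = 2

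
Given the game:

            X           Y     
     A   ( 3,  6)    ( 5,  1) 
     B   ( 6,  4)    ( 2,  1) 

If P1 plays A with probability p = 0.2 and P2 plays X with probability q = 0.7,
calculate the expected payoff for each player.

E[P1] = 4.56, E[P2] = 3.38

Work:
E[P1] = p·q·π₁(A,X) + p·(1-q)·π₁(A,Y) + (1-p)·q·π₁(B,X) + (1-p)·(1-q)·π₁(B,Y)
= 0.2·0.7·3 + 0.2·0.3·5 + 0.8·0.7·6 + 0.8·0.3·2
= 4.56

E[P2] = 3.38 (similar calculation)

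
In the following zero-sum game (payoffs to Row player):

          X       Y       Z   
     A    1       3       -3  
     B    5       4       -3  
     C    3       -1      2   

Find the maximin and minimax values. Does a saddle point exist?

Maximin = -1, Minimax = 2, Saddle: False

Work:
Row minimums: [-3, -3, -1] → maximin = -1
Column maximums: [5, 4, 2] → minimax = 2
No saddle point (maximin ≠ minimax). Mixed strategy needed.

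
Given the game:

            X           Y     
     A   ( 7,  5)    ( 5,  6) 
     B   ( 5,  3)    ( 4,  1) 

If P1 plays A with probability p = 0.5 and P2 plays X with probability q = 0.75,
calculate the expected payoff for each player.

E[P1] = 5.625, E[P2] = 3.875

Work:
E[P1] = p·q·π₁(A,X) + p·(1-q)·π₁(A,Y) + (1-p)·q·π₁(B,X) + (1-p)·(1-q)·π₁(B,Y)
= 0.5·0.75·7 + 0.5·0.25·5 + 0.5·0.75·5 + 0.5·0.25·4
= 5.625

E[P2] = 3.875 (similar calculation)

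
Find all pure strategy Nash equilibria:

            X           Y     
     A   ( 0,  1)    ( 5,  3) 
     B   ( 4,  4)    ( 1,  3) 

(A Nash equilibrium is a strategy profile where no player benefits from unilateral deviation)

Nash equilibrium: (A, Y), (B, X)

Work:
Best responses:
  P1 vs X: payoffs [0, 4] → best response B (payoff 4)
  P1 vs Y: payoffs [5, 1] → best response A (payoff 5)
  P2 vs A: payoffs [1, 3] → best response Y (payoff 3)
  P2 vs B: payoffs [4, 3] → best response X (payoff 4)
Mutual best responses: (A,Y), (B,X) → Nash equilibria.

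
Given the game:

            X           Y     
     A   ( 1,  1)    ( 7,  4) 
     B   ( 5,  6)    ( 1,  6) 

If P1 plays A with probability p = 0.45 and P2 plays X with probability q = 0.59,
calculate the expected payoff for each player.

E[P1] = 3.405, E[P2] = 4.3035

Work:
E[P1] = p·q·π₁(A,X) + p·(1-q)·π₁(A,Y) + (1-p)·q·π₁(B,X) + (1-p)·(1-q)·π₁(B,Y)
= 0.45·0.59·1 + 0.45·0.41·7 + 0.55·0.59·5 + 0.55·0.41·1
= 3.405

E[P2] = 4.3035 (similar calculation)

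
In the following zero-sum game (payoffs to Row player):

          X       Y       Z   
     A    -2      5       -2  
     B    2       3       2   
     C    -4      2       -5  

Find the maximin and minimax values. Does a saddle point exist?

Maximin = 2, Minimax = 2, Saddle: True

Work:
Row minimums: [-2, 2, -5] → maximin = 2
Column maximums: [2, 5, 2] → minimax = 2
Saddle point exists! Game value = 2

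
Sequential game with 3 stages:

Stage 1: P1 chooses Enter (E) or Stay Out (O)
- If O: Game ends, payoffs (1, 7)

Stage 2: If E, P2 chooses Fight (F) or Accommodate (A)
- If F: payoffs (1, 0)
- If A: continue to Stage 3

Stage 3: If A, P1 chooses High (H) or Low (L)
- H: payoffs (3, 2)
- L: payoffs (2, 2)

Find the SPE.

SPE: (E, A, H); Outcome (3, 2)

Work:
Stage 3: P1 chooses H (3 vs 2)
Stage 2: P2: F->0, A->2 (anticipating H). Choose A
Stage 1: P1: O->1, E->3 (anticipating A, H). Choose E
SPE path: E -> A -> H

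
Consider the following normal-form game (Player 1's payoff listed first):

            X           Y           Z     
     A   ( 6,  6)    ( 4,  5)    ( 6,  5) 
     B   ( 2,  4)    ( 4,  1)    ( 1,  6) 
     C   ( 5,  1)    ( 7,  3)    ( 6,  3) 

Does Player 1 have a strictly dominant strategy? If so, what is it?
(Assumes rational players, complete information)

No strictly dominant strategy exists for Player 1

Work:
A strategy strictly dominates another if it gives a strictly higher payoff against every opponent action. Compare each pair of P1's strategies column-by-column:
  A vs B: [6 vs 2, 4 vs 4, 6 vs 1] → A does not strictly dominate B (column Y: 4 ≤ 4)
  A vs C: [6 vs 5, 4 vs 7, 6 vs 6] → A does not strictly dominate C (column Y: 4 ≤ 7)
  B vs A: [2 vs 6, 4 vs 4, 1 vs 6] → B does not strictly dominate A (column X: 2 ≤ 6)
  B vs C: [2 vs 5, 4 vs 7, 1 vs 6] → B does not strictly dominate C (column X: 2 ≤ 5)
  C vs A: [5 vs 6, 7 vs 4, 6 vs 6] → C does not strictly dominate A (column X: 5 ≤ 6)
  C vs B: [5 vs 2, 7 vs 4, 6 vs 1] → C strictly dominates B
No single strategy strictly dominates all others → no strictly dominant strategy.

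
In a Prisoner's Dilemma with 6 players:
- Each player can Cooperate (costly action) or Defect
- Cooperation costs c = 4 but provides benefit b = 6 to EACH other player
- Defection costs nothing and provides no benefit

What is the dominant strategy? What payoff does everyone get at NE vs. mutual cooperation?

Dominant: Defect; NE payoff = 0; Coop payoff = 26

Work:
Defect dominates (saves cost c = 4, benefit to others is external)
NE: All defect → everyone gets 0
If all cooperate: each receives (5)×6 - 4 = 26
Social dilemma: 26 > 0 but NE gives 0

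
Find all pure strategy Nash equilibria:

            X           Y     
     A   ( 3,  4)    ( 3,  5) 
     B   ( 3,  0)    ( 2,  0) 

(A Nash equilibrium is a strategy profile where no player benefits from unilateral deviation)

Nash equilibrium: (A, Y), (B, X)

Work:
Best responses:
  P1 vs X: payoffs [3, 3] → best response A/B (payoff 3)
  P1 vs Y: payoffs [3, 2] → best response A (payoff 3)
  P2 vs A: payoffs [4, 5] → best response Y (payoff 5)
  P2 vs B: payoffs [0, 0] → best response X/Y (payoff 0)
Mutual best responses: (A,Y), (B,X) → Nash equilibria.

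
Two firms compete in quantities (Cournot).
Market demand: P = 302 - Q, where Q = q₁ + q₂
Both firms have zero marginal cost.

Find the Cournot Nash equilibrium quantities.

q₁* = q₂* = 100.67; P* = 100.67

Work:
Profit: π_i = P·q_i = (a - q_i - q_j)·q_i
FOC: ∂π_i/∂q_i = a - 2q_i - q_j = 0
Reaction function: q_i = (302 - q_j)/2
Symmetry: q* = 302/3 = 100.67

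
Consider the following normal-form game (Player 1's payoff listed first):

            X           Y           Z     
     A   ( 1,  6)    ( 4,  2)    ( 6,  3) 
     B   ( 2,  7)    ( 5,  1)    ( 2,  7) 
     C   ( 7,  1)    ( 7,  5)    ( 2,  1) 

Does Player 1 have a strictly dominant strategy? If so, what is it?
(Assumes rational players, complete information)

No strictly dominant strategy exists for Player 1

Work:
A strategy strictly dominates another if it gives a strictly higher payoff against every opponent action. Compare each pair of P1's strategies column-by-column:
  A vs B: [1 vs 2, 4 vs 5, 6 vs 2] → A does not strictly dominate B (column X: 1 ≤ 2)
  A vs C: [1 vs 7, 4 vs 7, 6 vs 2] → A does not strictly dominate C (column X: 1 ≤ 7)
  B vs A: [2 vs 1, 5 vs 4, 2 vs 6] → B does not strictly dominate A (column Z: 2 ≤ 6)
  B vs C: [2 vs 7, 5 vs 7, 2 vs 2] → B does not strictly dominate C (column X: 2 ≤ 7)
  C vs A: [7 vs 1, 7 vs 4, 2 vs 6] → C does not strictly dominate A (column Z: 2 ≤ 6)
  C vs B: [7 vs 2, 7 vs 5, 2 vs 2] → C does not strictly dominate B (column Z: 2 ≤ 2)
No single strategy strictly dominates all others → no strictly dominant strategy.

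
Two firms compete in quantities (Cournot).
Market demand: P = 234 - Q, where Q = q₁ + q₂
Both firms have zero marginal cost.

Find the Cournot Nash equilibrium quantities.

q₁* = q₂* = 78.0; P* = 78.0

Work:
Profit: π_i = P·q_i = (a - q_i - q_j)·q_i
FOC: ∂π_i/∂q_i = a - 2q_i - q_j = 0
Reaction function: q_i = (234 - q_j)/2
Symmetry: q* = 234/3 = 78.0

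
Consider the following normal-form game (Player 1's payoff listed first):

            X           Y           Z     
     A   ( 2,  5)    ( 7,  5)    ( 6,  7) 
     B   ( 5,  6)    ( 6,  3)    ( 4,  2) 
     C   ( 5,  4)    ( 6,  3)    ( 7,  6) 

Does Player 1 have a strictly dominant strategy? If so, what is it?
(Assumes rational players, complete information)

No strictly dominant strategy exists for Player 1

Work:
A strategy strictly dominates another if it gives a strictly higher payoff against every opponent action. Compare each pair of P1's strategies column-by-column:
  A vs B: [2 vs 5, 7 vs 6, 6 vs 4] → A does not strictly dominate B (column X: 2 ≤ 5)
  A vs C: [2 vs 5, 7 vs 6, 6 vs 7] → A does not strictly dominate C (column X: 2 ≤ 5)
  B vs A: [5 vs 2, 6 vs 7, 4 vs 6] → B does not strictly dominate A (column Y: 6 ≤ 7)
  B vs C: [5 vs 5, 6 vs 6, 4 vs 7] → B does not strictly dominate C (column X: 5 ≤ 5)
  C vs A: [5 vs 2, 6 vs 7, 7 vs 6] → C does not strictly dominate A (column Y: 6 ≤ 7)
  C vs B: [5 vs 5, 6 vs 6, 7 vs 4] → C does not strictly dominate B (column X: 5 ≤ 5)
No single strategy strictly dominates all others → no strictly dominant strategy.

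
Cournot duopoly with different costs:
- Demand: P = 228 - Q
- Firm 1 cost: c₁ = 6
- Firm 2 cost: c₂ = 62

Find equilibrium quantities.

q₁* = 92.67, q₂* = 36.67

Work:
Reaction: q₁ = (228 - 6 - q₂)/2
Reaction: q₂ = (228 - 62 - q₁)/2
Solve simultaneously:
q₁* = (228 - 2×6 + 62)/3 = 92.67
q₂* = (228 - 2×62 + 6)/3 = 36.67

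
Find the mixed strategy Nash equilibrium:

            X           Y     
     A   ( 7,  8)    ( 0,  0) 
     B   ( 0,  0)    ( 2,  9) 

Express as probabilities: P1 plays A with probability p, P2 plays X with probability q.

p = 0.5294, q = 0.2222

Work:
Find probabilities that make opponent indifferent:
P2 chooses q to make P1 indifferent between A and B
P1 chooses p to make P2 indifferent between X and Y
Mixed NE: P1 plays (A: 0.5294, B: 0.4706), P2 plays (X: 0.2222, Y: 0.7778)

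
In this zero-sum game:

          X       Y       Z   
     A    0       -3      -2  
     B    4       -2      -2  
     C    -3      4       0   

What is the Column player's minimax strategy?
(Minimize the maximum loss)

Column should play Z, value = 0

Work:
Column player minimizes Row's maximum payoff:
Column X: max payoff to Row = 4
Column Y: max payoff to Row = 4
Column Z: max payoff to Row = 0
Minimum is 0, achieved by column Z.
Minimax strategy: Z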